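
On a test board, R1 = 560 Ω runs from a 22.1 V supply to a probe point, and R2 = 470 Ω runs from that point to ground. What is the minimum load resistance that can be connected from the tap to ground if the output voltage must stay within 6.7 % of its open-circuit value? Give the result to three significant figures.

Output resistance R_th = R1‖R2 = (560 × 470)/1030 = 255.5 Ω.
The fractional drop is R_th/(R_th + R_L); requiring this ≤ 0.0670 gives R_L ≥ R_th(1/0.0670 − 1) = 255.5 × 13.93 = 3.56 kΩ.

R_L(min) ≈ 3.56 kΩ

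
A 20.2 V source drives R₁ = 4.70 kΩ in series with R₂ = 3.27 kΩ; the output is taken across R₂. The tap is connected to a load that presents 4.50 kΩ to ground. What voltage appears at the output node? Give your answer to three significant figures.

The load sits in parallel with R₂: R₂‖R_L = (3.27 × 4.50) / (3.27 + 4.50) = 1.894 kΩ.
V_out = 20.2 × 1.894 / (4.70 + 1.894) = 20.2 × 1.894/6.594 = 5.80 V.
(Unloaded it would have been 8.29 V.)

V_out ≈ 5.80 V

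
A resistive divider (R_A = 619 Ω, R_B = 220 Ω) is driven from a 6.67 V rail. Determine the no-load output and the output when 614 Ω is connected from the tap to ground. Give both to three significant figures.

Open-circuit: V = 6.67 × 220/(619 + 220) = 1.75 V.
With the load, R_B becomes R_B‖R_L = 162.0 Ω, so V = 6.67 × 162.0/781.0 = 1.38 V.

Unloaded: 1.75 V; loaded: 1.38 V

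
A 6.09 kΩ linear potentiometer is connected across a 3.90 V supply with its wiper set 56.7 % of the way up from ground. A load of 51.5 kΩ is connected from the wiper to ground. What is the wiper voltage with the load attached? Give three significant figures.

V ≈ 2.15 V

The wiper splits the pot into (1−α)R = 2.637 kΩ above and αR = 3.453 kΩ below.
Lower section ‖ load = 3.236 kΩ.
V_wiper = 3.90 × 3.236/(2.637 + 3.236) = 2.15 V.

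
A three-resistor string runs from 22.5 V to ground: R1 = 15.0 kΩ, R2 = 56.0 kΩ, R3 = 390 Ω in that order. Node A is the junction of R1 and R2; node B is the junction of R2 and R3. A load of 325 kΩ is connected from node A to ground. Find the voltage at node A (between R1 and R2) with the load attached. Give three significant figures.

V ≈ 17.1 V

Below node A the series string R2+R3 = 56390 Ω sits in parallel with the 325000 Ω load: 48050 Ω.
V_A = 22.5 × 48050/(15000 + 48050) = 17.1 V.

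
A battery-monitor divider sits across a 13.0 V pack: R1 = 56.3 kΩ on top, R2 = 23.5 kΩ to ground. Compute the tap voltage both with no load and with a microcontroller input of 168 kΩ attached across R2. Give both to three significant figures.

Open-circuit: V = 13.0 × 23.5/(56.3 + 23.5) = 3.83 V.
With the load, R2 becomes R2‖R_L = 20.62 kΩ, so V = 13.0 × 20.62/76.92 = 3.48 V.

Unloaded: 3.83 V; loaded: 3.48 V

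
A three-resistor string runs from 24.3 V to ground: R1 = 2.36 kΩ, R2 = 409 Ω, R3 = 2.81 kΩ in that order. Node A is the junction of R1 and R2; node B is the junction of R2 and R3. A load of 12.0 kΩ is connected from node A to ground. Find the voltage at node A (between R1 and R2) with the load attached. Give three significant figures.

Below node A the series string R2+R3 = 3219 Ω sits in parallel with the 12000 Ω load: 2538 Ω.
V_A = 24.3 × 2538/(2360 + 2538) = 12.6 V.

V ≈ 12.6 V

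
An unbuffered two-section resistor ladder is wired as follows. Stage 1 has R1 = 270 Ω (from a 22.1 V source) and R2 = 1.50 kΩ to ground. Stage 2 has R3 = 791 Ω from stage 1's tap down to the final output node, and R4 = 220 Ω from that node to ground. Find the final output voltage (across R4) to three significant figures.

Stage 2 presents R3+R4 = 1011 Ω as a load on stage 1's tap.
Stage 1's lower leg becomes R2‖(R3+R4) = 603.9 Ω, so V_mid = 22.1 × 603.9/873.9 = 15.27 V.
Stage 2 is itself unloaded: V_out = V_mid × R4/(R3+R4) = 15.27 × 220/1011 = 3.32 V.

V_out ≈ 3.32 V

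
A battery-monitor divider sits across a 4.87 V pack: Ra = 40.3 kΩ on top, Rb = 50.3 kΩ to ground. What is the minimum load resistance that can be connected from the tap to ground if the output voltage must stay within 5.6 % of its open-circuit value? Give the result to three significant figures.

Output resistance R_th = Ra‖Rb = (40.3 × 50.3)/90.60 = 22.37 kΩ.
The fractional drop is R_th/(R_th + R_L); requiring this ≤ 0.0560 gives R_L ≥ R_th(1/0.0560 − 1) = 22.37 × 16.86 = 377 kΩ.

R_L(min) ≈ 377 kΩ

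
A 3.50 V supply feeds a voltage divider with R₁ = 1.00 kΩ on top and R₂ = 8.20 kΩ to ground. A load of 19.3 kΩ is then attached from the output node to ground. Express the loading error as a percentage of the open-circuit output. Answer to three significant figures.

4.41 %

The divider's output (Thévenin) resistance is R₁‖R₂ = 0.8913 kΩ.
Fractional drop under load = R_th/(R_th + R_L) = 0.8913 / (0.8913 + 19.3) = 0.04414.
So the output falls by 4.41 %.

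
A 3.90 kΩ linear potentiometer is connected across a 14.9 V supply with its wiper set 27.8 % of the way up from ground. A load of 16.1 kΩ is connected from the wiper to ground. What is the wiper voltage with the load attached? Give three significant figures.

V ≈ 3.95 V

The wiper splits the pot into (1−α)R = 2.816 kΩ above and αR = 1.084 kΩ below.
Lower section ‖ load = 1.016 kΩ.
V_wiper = 14.9 × 1.016/(2.816 + 1.016) = 3.95 V.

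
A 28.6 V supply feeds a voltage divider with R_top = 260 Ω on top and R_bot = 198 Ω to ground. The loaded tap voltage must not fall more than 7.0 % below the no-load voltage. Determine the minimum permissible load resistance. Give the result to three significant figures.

R_L(min) ≈ 1.49 kΩ

Output resistance R_th = R_top‖R_bot = (260 × 198)/458.0 = 112.4 Ω.
The fractional drop is R_th/(R_th + R_L); requiring this ≤ 0.0700 gives R_L ≥ R_th(1/0.0700 − 1) = 112.4 × 13.29 = 1.49 kΩ.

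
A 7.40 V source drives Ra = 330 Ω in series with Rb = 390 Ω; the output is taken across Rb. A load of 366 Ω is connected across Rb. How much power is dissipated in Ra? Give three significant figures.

P ≈ 67.1 mW

Total resistance from the source is Ra + (Rb‖R_L) = 518.8 Ω, so I = 7.40/518.8 Ω = 14.26 mA.
P = I²·Ra = (14.26 mA)² × 330 Ω = 67.1 mW.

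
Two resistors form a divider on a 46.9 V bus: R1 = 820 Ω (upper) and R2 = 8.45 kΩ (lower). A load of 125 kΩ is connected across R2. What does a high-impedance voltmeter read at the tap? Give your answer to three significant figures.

The load sits in parallel with R2: R2‖R_L = (8450 × 125000) / (8450 + 125000) = 7915 Ω.
V_out = 46.9 × 7915 / (820 + 7915) = 46.9 × 7915/8735 = 42.5 V.

V_out ≈ 42.5 V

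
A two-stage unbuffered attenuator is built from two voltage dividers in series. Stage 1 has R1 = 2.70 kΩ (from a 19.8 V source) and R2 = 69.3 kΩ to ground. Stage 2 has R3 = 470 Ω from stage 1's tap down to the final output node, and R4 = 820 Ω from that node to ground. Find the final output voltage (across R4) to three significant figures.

V_out ≈ 4.02 V

Stage 2 presents R3+R4 = 1290 Ω as a load on stage 1's tap.
Stage 1's lower leg becomes R2‖(R3+R4) = 1266 Ω, so V_mid = 19.8 × 1266/3966 = 6.322 V.
Stage 2 is itself unloaded: V_out = V_mid × R4/(R3+R4) = 6.322 × 820/1290 = 4.02 V.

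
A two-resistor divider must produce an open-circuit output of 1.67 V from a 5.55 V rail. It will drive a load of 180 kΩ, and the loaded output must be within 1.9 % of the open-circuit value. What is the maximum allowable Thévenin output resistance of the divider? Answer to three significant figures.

Loading drop = R_th/(R_th + R_L) ≤ 0.0190, so R_th ≤ R_L · ε/(1−ε) = 180 kΩ × 0.0190/0.9810 = 3.49 kΩ.

R_th ≤ 3.49 kΩ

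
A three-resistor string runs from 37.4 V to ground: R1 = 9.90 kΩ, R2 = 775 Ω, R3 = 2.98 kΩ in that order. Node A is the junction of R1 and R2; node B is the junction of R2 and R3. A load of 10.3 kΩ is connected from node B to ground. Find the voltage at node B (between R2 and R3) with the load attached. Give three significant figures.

V ≈ 6.66 V

At node B, R3 is in parallel with the load: R3‖R_L = 2311 Ω.
Below node A the resistance is R2 + (R3‖R_L) = 3086 Ω, so V_A = 37.4 × 3086/12990 = 8.888 V.
Then V_B = V_A × (R3‖R_L)/(R2 + R3‖R_L) = 8.888 × 2311/3086 = 6.66 V.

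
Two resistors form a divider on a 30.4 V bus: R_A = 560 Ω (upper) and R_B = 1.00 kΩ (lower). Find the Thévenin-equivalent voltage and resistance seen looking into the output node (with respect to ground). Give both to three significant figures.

V_th = 19.5 V, R_th = 359 Ω

V_th is the open-circuit tap voltage: 30.4 × 1000/(560 + 1000) = 19.5 V.
With the supply zeroed, R_A and R_B appear in parallel from the tap: R_th = R_A‖R_B = (560 × 1000)/1560 = 359 Ω.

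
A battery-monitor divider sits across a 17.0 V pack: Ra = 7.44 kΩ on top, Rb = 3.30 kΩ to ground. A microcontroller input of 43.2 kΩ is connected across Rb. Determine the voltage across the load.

The load sits in parallel with Rb: Rb‖R_L = (3.30 × 43.2) / (3.30 + 43.2) = 3.066 kΩ.
V_out = 17.0 × 3.066 / (7.44 + 3.066) = 17.0 × 3.066/10.51 = 4.96 V.

V_out ≈ 4.96 V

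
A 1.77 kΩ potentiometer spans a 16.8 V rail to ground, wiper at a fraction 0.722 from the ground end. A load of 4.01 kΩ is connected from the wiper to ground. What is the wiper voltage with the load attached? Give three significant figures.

V ≈ 11.1 V

The wiper splits the pot into (1−α)R = 492.1 Ω above and αR = 1278 Ω below.
Lower section ‖ load = 969.1 Ω.
V_wiper = 16.8 × 969.1/(492.1 + 969.1) = 11.1 V.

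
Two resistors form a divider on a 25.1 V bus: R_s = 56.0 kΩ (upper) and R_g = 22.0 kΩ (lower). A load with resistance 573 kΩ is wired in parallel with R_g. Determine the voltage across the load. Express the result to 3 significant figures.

V_out ≈ 6.89 V

The load sits in parallel with R_g: R_g‖R_L = (22.0 × 573) / (22.0 + 573) = 21.19 kΩ.
V_out = 25.1 × 21.19 / (56.0 + 21.19) = 25.1 × 21.19/77.19 = 6.89 V.
(Unloaded it would have been 7.08 V.)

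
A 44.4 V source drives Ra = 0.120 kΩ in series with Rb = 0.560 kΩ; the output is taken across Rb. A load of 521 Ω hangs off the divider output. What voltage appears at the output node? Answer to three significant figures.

The load sits in parallel with Rb: Rb‖R_L = (560 × 521) / (560 + 521) = 269.9 Ω.
V_out = 44.4 × 269.9 / (120 + 269.9) = 44.4 × 269.9/389.9 = 30.7 V.

V_out ≈ 30.7 V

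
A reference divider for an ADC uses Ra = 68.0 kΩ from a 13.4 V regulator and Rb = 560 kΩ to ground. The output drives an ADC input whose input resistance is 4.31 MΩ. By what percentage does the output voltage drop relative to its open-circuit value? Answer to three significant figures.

1.39 %

The divider's output (Thévenin) resistance is Ra‖Rb = 60.64 kΩ.
Fractional drop under load = R_th/(R_th + R_L) = 60.64 / (60.64 + 4310) = 0.01387.
So the output falls by 1.39 %.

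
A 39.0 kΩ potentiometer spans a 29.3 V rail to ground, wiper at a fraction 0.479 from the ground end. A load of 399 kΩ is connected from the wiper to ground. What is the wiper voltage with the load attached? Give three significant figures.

The wiper splits the pot into (1−α)R = 20.32 kΩ above and αR = 18.68 kΩ below.
Lower section ‖ load = 17.85 kΩ.
V_wiper = 29.3 × 17.85/(20.32 + 17.85) = 13.7 V.

V ≈ 13.7 V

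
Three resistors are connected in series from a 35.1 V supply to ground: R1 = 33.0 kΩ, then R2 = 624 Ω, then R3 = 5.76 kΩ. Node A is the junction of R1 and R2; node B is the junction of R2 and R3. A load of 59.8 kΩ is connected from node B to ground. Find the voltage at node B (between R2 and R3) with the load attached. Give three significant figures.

V ≈ 4.74 V

At node B, R3 is in parallel with the load: R3‖R_L = 5254 Ω.
Below node A the resistance is R2 + (R3‖R_L) = 5878 Ω, so V_A = 35.1 × 5878/38880 = 5.307 V.
Then V_B = V_A × (R3‖R_L)/(R2 + R3‖R_L) = 5.307 × 5254/5878 = 4.74 V.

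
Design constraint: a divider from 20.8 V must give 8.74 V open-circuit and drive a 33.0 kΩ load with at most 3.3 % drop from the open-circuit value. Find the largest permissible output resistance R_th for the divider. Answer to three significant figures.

R_th ≤ 1.13 kΩ

Loading drop = R_th/(R_th + R_L) ≤ 0.0330, so R_th ≤ R_L · ε/(1−ε) = 33.0 kΩ × 0.0330/0.9670 = 1.13 kΩ.
(Any R1, R2 with R2/(R1+R2) = 0.420 and R1‖R2 ≤ 1.13 kΩ will meet the spec.)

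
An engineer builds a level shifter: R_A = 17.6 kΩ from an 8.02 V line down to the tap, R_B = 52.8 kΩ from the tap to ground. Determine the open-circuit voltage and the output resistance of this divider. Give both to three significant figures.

V_th = 6.01 V, R_th = 13.2 kΩ

V_th is the open-circuit tap voltage: 8.02 × 52.8/(17.6 + 52.8) = 6.01 V.
With the supply zeroed, R_A and R_B appear in parallel from the tap: R_th = R_A‖R_B = (17.6 × 52.8)/70.40 = 13.2 kΩ.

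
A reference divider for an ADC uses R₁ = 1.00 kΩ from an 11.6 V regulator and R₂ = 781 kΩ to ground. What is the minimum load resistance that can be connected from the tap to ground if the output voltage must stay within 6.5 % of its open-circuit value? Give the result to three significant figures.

Output resistance R_th = R₁‖R₂ = (1000 × 781000)/782000 = 998.7 Ω.
The fractional drop is R_th/(R_th + R_L); requiring this ≤ 0.0650 gives R_L ≥ R_th(1/0.0650 − 1) = 998.7 × 14.38 = 14.4 kΩ.

R_L(min) ≈ 14.4 kΩ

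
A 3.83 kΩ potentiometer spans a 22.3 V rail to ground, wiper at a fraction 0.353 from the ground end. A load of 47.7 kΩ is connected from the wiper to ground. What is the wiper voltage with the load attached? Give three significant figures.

V ≈ 7.73 V

The wiper splits the pot into (1−α)R = 2.478 kΩ above and αR = 1.352 kΩ below.
Lower section ‖ load = 1.315 kΩ.
V_wiper = 22.3 × 1.315/(2.478 + 1.315) = 7.73 V.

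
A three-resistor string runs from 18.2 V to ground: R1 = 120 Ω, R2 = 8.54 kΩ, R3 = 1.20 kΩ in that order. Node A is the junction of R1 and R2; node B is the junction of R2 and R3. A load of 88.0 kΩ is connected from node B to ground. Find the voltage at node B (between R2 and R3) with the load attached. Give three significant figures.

V ≈ 2.19 V

At node B, R3 is in parallel with the load: R3‖R_L = 1184 Ω.
Below node A the resistance is R2 + (R3‖R_L) = 9724 Ω, so V_A = 18.2 × 9724/9844 = 17.98 V.
Then V_B = V_A × (R3‖R_L)/(R2 + R3‖R_L) = 17.98 × 1184/9724 = 2.19 V.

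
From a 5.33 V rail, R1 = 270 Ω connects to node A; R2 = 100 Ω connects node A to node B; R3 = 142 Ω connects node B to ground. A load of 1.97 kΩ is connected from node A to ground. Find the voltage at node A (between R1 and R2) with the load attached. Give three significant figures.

V ≈ 2.37 V

Below node A the series string R2+R3 = 242.0 Ω sits in parallel with the 1970 Ω load: 215.5 Ω.
V_A = 5.33 × 215.5/(270 + 215.5) = 2.37 V.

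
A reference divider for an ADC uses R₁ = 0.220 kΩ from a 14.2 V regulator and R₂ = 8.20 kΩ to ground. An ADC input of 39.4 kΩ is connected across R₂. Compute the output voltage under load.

V_out ≈ 13.8 V

The load sits in parallel with R₂: R₂‖R_L = (8200 × 39400) / (8200 + 39400) = 6787 Ω.
V_out = 14.2 × 6787 / (220 + 6787) = 14.2 × 6787/7007 = 13.8 V.
(Unloaded it would have been 13.8 V.)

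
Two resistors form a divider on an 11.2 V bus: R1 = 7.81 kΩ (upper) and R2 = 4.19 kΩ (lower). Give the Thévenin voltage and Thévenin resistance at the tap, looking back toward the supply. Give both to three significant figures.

V_th is the open-circuit tap voltage: 11.2 × 4.19/(7.81 + 4.19) = 3.91 V.
With the supply zeroed, R1 and R2 appear in parallel from the tap: R_th = R1‖R2 = (7.81 × 4.19)/12.00 = 2.73 kΩ.

V_th = 3.91 V, R_th = 2.73 kΩ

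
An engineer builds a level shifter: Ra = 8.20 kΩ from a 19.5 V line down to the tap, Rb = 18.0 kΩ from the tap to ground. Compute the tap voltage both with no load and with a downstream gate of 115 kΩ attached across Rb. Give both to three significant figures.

Open-circuit: V = 19.5 × 18.0/(8.20 + 18.0) = 13.4 V.
With the load, Rb becomes Rb‖R_L = 15.56 kΩ, so V = 19.5 × 15.56/23.76 = 12.8 V.

Unloaded: 13.4 V; loaded: 12.8 V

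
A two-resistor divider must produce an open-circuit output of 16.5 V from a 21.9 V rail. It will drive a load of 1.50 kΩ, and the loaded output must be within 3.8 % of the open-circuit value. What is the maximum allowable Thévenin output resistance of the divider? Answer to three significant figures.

R_th ≤ 59.3 Ω

Loading drop = R_th/(R_th + R_L) ≤ 0.0380, so R_th ≤ R_L · ε/(1−ε) = 1.50 kΩ × 0.0380/0.9620 = 59.3 Ω.
(Any R1, R2 with R2/(R1+R2) = 0.753 and R1‖R2 ≤ 59.3 Ω will meet the spec.)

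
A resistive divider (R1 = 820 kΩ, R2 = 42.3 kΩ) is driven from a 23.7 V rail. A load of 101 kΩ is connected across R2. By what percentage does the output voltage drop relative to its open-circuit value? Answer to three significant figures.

28.5 %

Unloaded V = 23.7 × 42.3/862.3 = 1.163 V.
Loaded: R2‖R_L = 29.81 kΩ, giving V = 23.7 × 29.81/849.8 = 0.8315 V.
Drop = (1.163 − 0.8315) / 1.163 = 28.5 %.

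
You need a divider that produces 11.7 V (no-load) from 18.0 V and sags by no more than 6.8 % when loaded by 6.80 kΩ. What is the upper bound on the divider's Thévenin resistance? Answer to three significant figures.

R_th ≤ 496 Ω

Loading drop = R_th/(R_th + R_L) ≤ 0.0680, so R_th ≤ R_L · ε/(1−ε) = 6.80 kΩ × 0.0680/0.9320 = 496 Ω.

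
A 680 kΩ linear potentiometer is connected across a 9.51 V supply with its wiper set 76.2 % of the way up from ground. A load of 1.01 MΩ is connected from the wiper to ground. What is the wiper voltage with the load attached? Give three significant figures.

V ≈ 6.46 V

The wiper splits the pot into (1−α)R = 161.8 kΩ above and αR = 518.2 kΩ below.
Lower section ‖ load = 342.5 kΩ.
V_wiper = 9.51 × 342.5/(161.8 + 342.5) = 6.46 V.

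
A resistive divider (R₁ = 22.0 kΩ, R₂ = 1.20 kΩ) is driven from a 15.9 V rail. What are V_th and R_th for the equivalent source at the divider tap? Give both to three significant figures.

V_th is the open-circuit tap voltage: 15.9 × 1.20/(22.0 + 1.20) = 0.822 V.
With the supply zeroed, R₁ and R₂ appear in parallel from the tap: R_th = R₁‖R₂ = (22.0 × 1.20)/23.20 = 1.14 kΩ.

V_th = 0.822 V, R_th = 1.14 kΩ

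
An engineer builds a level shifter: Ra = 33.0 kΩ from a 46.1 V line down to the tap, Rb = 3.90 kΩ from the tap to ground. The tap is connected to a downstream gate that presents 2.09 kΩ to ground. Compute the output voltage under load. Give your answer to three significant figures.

V_out ≈ 1.83 V

The load sits in parallel with Rb: Rb‖R_L = (3.90 × 2.09) / (3.90 + 2.09) = 1.361 kΩ.
V_out = 46.1 × 1.361 / (33.0 + 1.361) = 46.1 × 1.361/34.36 = 1.83 V.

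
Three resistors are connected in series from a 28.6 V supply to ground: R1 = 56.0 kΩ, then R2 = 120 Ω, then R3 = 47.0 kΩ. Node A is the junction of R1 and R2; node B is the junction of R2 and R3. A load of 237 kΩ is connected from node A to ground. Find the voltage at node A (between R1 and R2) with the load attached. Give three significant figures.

Below node A the series string R2+R3 = 47120 Ω sits in parallel with the 237000 Ω load: 39310 Ω.
V_A = 28.6 × 39310/(56000 + 39310) = 11.8 V.

V ≈ 11.8 V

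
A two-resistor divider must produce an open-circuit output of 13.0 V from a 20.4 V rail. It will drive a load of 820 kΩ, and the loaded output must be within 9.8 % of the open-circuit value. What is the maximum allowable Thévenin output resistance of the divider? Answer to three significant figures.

R_th ≤ 89.1 kΩ

Loading drop = R_th/(R_th + R_L) ≤ 0.0980, so R_th ≤ R_L · ε/(1−ε) = 820 kΩ × 0.0980/0.9020 = 89.1 kΩ.
(Any R1, R2 with R2/(R1+R2) = 0.637 and R1‖R2 ≤ 89.1 kΩ will meet the spec.)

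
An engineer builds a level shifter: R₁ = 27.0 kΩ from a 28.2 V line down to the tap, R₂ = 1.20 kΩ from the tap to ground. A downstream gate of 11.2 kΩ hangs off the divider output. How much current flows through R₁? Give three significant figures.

I ≈ 1.00 mA

R₂‖R_L = 1.084 kΩ, so the source sees R₁ + R₂‖R_L = 28.08 kΩ.
I = 28.2 V / 28.08 kΩ = 1.00 mA.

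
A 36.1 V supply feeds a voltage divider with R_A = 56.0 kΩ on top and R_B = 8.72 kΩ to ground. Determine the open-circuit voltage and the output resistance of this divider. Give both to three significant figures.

V_th = 4.86 V, R_th = 7.55 kΩ

V_th is the open-circuit tap voltage: 36.1 × 8.72/(56.0 + 8.72) = 4.86 V.
With the supply zeroed, R_A and R_B appear in parallel from the tap: R_th = R_A‖R_B = (56.0 × 8.72)/64.72 = 7.55 kΩ.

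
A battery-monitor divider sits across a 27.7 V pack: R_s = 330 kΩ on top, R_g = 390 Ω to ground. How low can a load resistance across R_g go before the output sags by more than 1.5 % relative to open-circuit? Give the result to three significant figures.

Output resistance R_th = R_s‖R_g = (330000 × 390)/330400 = 389.5 Ω.
The fractional drop is R_th/(R_th + R_L); requiring this ≤ 0.0150 gives R_L ≥ R_th(1/0.0150 − 1) = 389.5 × 65.67 = 25.6 kΩ.

R_L(min) ≈ 25.6 kΩ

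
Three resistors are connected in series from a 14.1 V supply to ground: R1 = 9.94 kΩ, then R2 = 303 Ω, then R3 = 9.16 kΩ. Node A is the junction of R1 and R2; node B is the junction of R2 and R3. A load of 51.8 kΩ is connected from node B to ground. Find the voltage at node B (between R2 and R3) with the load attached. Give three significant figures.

V ≈ 6.09 V

At node B, R3 is in parallel with the load: R3‖R_L = 7784 Ω.
Below node A the resistance is R2 + (R3‖R_L) = 8087 Ω, so V_A = 14.1 × 8087/18030 = 6.325 V.
Then V_B = V_A × (R3‖R_L)/(R2 + R3‖R_L) = 6.325 × 7784/8087 = 6.09 V.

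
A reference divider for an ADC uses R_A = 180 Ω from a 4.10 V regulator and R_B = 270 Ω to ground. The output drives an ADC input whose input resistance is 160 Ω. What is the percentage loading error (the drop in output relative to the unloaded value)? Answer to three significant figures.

40.3 %

Unloaded V = 4.10 × 270/450.0 = 2.460 V.
Loaded: R_B‖R_L = 100.5 Ω, giving V = 4.10 × 100.5/280.5 = 1.469 V.
Drop = (2.460 − 1.469) / 2.460 = 40.3 %.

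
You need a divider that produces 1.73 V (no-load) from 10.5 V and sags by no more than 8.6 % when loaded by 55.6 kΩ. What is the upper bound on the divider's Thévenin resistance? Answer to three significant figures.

R_th ≤ 5.23 kΩ

Loading drop = R_th/(R_th + R_L) ≤ 0.0860, so R_th ≤ R_L · ε/(1−ε) = 55.6 kΩ × 0.0860/0.9140 = 5.23 kΩ.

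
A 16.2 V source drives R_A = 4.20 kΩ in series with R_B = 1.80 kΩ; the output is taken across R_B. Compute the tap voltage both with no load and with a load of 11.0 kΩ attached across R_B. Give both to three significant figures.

Unloaded: 4.86 V; loaded: 4.36 V

Open-circuit: V = 16.2 × 1.80/(4.20 + 1.80) = 4.86 V.
With the load, R_B becomes R_B‖R_L = 1.547 kΩ, so V = 16.2 × 1.547/5.747 = 4.36 V.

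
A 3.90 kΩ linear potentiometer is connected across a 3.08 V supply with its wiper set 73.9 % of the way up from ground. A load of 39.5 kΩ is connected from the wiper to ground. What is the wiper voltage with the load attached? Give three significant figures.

V ≈ 2.23 V

The wiper splits the pot into (1−α)R = 1.018 kΩ above and αR = 2.882 kΩ below.
Lower section ‖ load = 2.686 kΩ.
V_wiper = 3.08 × 2.686/(1.018 + 2.686) = 2.23 V.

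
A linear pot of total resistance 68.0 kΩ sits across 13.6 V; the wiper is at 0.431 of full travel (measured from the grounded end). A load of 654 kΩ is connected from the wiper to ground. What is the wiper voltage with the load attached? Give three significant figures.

V ≈ 5.72 V

The wiper splits the pot into (1−α)R = 38.69 kΩ above and αR = 29.31 kΩ below.
Lower section ‖ load = 28.05 kΩ.
V_wiper = 13.6 × 28.05/(38.69 + 28.05) = 5.72 V.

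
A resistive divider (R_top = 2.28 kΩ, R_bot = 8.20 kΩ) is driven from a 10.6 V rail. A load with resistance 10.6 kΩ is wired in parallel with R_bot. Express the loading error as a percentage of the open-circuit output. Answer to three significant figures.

Unloaded V = 10.6 × 8.20/10.48 = 8.2939 V.
Loaded: R_bot‖R_L = 4.623 kΩ, giving V = 10.6 × 4.623/6.903 = 7.0991 V.
Drop = (8.2939 − 7.0991) / 8.2939 = 14.4 %.

14.4 %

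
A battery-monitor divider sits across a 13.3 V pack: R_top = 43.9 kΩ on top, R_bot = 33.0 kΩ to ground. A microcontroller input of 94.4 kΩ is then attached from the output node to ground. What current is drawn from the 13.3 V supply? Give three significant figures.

R_bot‖R_L = 24.45 kΩ, so the source sees R_top + R_bot‖R_L = 68.35 kΩ.
I = 13.3 V / 68.35 kΩ = 0.195 mA.

I ≈ 0.195 mA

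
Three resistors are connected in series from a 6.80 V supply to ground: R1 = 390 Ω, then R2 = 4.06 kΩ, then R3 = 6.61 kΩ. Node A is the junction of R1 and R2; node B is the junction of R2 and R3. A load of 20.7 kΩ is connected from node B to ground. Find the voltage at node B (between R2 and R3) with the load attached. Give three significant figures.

At node B, R3 is in parallel with the load: R3‖R_L = 5010 Ω.
Below node A the resistance is R2 + (R3‖R_L) = 9070 Ω, so V_A = 6.80 × 9070/9460 = 6.520 V.
Then V_B = V_A × (R3‖R_L)/(R2 + R3‖R_L) = 6.520 × 5010/9070 = 3.60 V.

V ≈ 3.60 V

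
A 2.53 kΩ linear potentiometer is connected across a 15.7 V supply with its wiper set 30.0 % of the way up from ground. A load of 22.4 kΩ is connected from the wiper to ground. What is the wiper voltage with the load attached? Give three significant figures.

The wiper splits the pot into (1−α)R = 1771 Ω above and αR = 759.0 Ω below.
Lower section ‖ load = 734.1 Ω.
V_wiper = 15.7 × 734.1/(1771 + 734.1) = 4.60 V.

V ≈ 4.60 V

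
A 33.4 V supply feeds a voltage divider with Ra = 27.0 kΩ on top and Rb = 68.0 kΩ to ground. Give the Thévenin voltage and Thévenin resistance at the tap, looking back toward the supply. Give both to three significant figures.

V_th = 23.9 V, R_th = 19.3 kΩ

V_th is the open-circuit tap voltage: 33.4 × 68.0/(27.0 + 68.0) = 23.9 V.
With the supply zeroed, Ra and Rb appear in parallel from the tap: R_th = Ra‖Rb = (27.0 × 68.0)/95.00 = 19.3 kΩ.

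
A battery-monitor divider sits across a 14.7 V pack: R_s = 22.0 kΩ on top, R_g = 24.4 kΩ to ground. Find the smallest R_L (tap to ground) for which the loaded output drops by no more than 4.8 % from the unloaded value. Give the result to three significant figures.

R_L(min) ≈ 229 kΩ

Output resistance R_th = R_s‖R_g = (22.0 × 24.4)/46.40 = 11.57 kΩ.
The fractional drop is R_th/(R_th + R_L); requiring this ≤ 0.0480 gives R_L ≥ R_th(1/0.0480 − 1) = 11.57 × 19.83 = 229 kΩ.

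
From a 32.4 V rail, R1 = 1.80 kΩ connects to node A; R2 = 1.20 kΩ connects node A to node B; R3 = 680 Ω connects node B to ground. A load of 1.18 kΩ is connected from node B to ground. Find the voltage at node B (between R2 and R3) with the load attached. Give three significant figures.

At node B, R3 is in parallel with the load: R3‖R_L = 431.4 Ω.
Below node A the resistance is R2 + (R3‖R_L) = 1631 Ω, so V_A = 32.4 × 1631/3431 = 15.40 V.
Then V_B = V_A × (R3‖R_L)/(R2 + R3‖R_L) = 15.40 × 431.4/1631 = 4.07 V.

V ≈ 4.07 V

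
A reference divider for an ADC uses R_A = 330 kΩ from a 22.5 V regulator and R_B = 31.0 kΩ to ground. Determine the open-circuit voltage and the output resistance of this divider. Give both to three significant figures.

V_th = 1.93 V, R_th = 28.3 kΩ

V_th is the open-circuit tap voltage: 22.5 × 31.0/(330 + 31.0) = 1.93 V.
With the supply zeroed, R_A and R_B appear in parallel from the tap: R_th = R_A‖R_B = (330 × 31.0)/361.0 = 28.3 kΩ.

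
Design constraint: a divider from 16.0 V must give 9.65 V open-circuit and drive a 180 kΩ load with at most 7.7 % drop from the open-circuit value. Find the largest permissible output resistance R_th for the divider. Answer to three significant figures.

R_th ≤ 15.0 kΩ

Loading drop = R_th/(R_th + R_L) ≤ 0.0770, so R_th ≤ R_L · ε/(1−ε) = 180 kΩ × 0.0770/0.9230 = 15.0 kΩ.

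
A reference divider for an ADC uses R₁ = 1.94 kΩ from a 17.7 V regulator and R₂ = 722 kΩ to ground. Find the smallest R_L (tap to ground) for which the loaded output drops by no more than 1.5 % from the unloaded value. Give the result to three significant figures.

Output resistance R_th = R₁‖R₂ = (1.94 × 722)/723.9 = 1.935 kΩ.
The fractional drop is R_th/(R_th + R_L); requiring this ≤ 0.0150 gives R_L ≥ R_th(1/0.0150 − 1) = 1.935 × 65.67 = 127 kΩ.

R_L(min) ≈ 127 kΩ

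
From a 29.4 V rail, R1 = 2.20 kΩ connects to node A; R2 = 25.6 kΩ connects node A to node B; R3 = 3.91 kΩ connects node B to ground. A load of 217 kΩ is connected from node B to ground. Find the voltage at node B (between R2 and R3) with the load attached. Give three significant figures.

V ≈ 3.57 V

At node B, R3 is in parallel with the load: R3‖R_L = 3.841 kΩ.
Below node A the resistance is R2 + (R3‖R_L) = 29.44 kΩ, so V_A = 29.4 × 29.44/31.64 = 27.36 V.
Then V_B = V_A × (R3‖R_L)/(R2 + R3‖R_L) = 27.36 × 3.841/29.44 = 3.57 V.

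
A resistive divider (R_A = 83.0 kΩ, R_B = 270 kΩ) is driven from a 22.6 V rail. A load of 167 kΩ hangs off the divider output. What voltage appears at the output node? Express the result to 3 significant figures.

The load sits in parallel with R_B: R_B‖R_L = (270 × 167) / (270 + 167) = 103.2 kΩ.
V_out = 22.6 × 103.2 / (83.0 + 103.2) = 22.6 × 103.2/186.2 = 12.5 V.
(Unloaded it would have been 17.3 V.)

V_out ≈ 12.5 V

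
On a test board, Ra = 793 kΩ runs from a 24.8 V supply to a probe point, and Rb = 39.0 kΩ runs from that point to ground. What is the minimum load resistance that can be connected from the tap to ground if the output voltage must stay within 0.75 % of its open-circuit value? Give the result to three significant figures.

R_L(min) ≈ 4.92 MΩ

Output resistance R_th = Ra‖Rb = (793 × 39.0)/832.0 = 37.17 kΩ.
The fractional drop is R_th/(R_th + R_L); requiring this ≤ 0.00750 gives R_L ≥ R_th(1/0.00750 − 1) = 37.17 × 132.3 = 4.92 MΩ.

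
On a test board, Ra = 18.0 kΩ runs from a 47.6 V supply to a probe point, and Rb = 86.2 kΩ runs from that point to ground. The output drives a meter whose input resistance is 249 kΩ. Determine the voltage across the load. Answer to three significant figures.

V_out ≈ 37.2 V

The load sits in parallel with Rb: Rb‖R_L = (86.2 × 249) / (86.2 + 249) = 64.03 kΩ.
V_out = 47.6 × 64.03 / (18.0 + 64.03) = 47.6 × 64.03/82.03 = 37.2 V.
(Unloaded it would have been 39.4 V.)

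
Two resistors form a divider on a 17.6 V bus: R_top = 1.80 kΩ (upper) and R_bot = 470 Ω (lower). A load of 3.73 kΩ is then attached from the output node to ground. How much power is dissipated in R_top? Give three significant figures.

Total resistance from the source is R_top + (R_bot‖R_L) = 2217 Ω, so I = 17.6/2217 Ω = 7.937 mA.
P = I²·R_top = (7.937 mA)² × 1.80 kΩ = 113 mW.

P ≈ 113 mW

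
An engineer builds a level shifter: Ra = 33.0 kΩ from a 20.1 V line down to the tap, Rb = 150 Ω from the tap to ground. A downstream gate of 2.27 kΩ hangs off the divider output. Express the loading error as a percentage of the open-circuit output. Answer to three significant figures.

The divider's output (Thévenin) resistance is Ra‖Rb = 149.3 Ω.
Fractional drop under load = R_th/(R_th + R_L) = 149.3 / (149.3 + 2270) = 0.06172.
So the output falls by 6.17 %.

6.17 %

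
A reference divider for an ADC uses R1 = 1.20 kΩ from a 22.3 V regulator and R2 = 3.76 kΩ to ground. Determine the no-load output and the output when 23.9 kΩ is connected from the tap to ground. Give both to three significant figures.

Unloaded: 16.9 V; loaded: 16.3 V

Open-circuit: V = 22.3 × 3.76/(1.20 + 3.76) = 16.9 V.
With the load, R2 becomes R2‖R_L = 3.249 kΩ, so V = 22.3 × 3.249/4.449 = 16.3 V.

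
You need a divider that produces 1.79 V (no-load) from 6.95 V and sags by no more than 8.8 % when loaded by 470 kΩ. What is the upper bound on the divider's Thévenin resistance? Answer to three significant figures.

R_th ≤ 45.4 kΩ

Loading drop = R_th/(R_th + R_L) ≤ 0.0880, so R_th ≤ R_L · ε/(1−ε) = 470 kΩ × 0.0880/0.9120 = 45.4 kΩ.
(Any R1, R2 with R2/(R1+R2) = 0.258 and R1‖R2 ≤ 45.4 kΩ will meet the spec.)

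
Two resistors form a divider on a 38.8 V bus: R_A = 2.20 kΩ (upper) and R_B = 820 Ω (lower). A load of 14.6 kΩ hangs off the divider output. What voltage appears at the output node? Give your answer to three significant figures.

The load sits in parallel with R_B: R_B‖R_L = (820 × 14600) / (820 + 14600) = 776.4 Ω.
V_out = 38.8 × 776.4 / (2200 + 776.4) = 38.8 × 776.4/2976 = 10.1 V.
(Unloaded it would have been 10.5 V.)

V_out ≈ 10.1 V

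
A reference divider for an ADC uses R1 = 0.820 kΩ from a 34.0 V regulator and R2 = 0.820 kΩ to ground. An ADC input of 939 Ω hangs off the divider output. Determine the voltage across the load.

V_out ≈ 11.8 V

The load sits in parallel with R2: R2‖R_L = (820 × 939) / (820 + 939) = 437.7 Ω.
V_out = 34.0 × 437.7 / (820 + 437.7) = 34.0 × 437.7/1258 = 11.8 V.
(Unloaded it would have been 17.0 V.)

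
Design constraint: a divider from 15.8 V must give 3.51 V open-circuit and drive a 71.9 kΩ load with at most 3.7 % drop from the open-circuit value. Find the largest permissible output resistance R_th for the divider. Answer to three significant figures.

Loading drop = R_th/(R_th + R_L) ≤ 0.0370, so R_th ≤ R_L · ε/(1−ε) = 71.9 kΩ × 0.0370/0.9630 = 2.76 kΩ.
(Any R1, R2 with R2/(R1+R2) = 0.222 and R1‖R2 ≤ 2.76 kΩ will meet the spec.)

R_th ≤ 2.76 kΩ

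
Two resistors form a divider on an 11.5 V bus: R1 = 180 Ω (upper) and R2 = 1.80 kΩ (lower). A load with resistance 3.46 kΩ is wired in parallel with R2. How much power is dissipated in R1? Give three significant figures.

Total resistance from the source is R1 + (R2‖R_L) = 1364 Ω, so I = 11.5/1364 Ω = 8.431 mA.
P = I²·R1 = (8.431 mA)² × 180 Ω = 12.8 mW.

P ≈ 12.8 mW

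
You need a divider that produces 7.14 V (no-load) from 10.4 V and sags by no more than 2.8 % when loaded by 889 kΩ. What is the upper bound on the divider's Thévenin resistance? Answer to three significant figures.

Loading drop = R_th/(R_th + R_L) ≤ 0.0280, so R_th ≤ R_L · ε/(1−ε) = 889 kΩ × 0.0280/0.9720 = 25.6 kΩ.

R_th ≤ 25.6 kΩ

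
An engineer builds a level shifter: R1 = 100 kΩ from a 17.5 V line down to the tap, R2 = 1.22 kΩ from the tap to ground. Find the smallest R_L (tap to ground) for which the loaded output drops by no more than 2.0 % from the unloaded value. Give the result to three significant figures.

R_L(min) ≈ 59.1 kΩ

Output resistance R_th = R1‖R2 = (100 × 1.22)/101.2 = 1.205 kΩ.
The fractional drop is R_th/(R_th + R_L); requiring this ≤ 0.0200 gives R_L ≥ R_th(1/0.0200 − 1) = 1.205 × 49.00 = 59.1 kΩ.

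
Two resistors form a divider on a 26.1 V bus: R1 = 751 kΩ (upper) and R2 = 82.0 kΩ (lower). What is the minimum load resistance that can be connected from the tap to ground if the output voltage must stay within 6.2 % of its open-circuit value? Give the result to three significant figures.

R_L(min) ≈ 1.12 MΩ

Output resistance R_th = R1‖R2 = (751 × 82.0)/833.0 = 73.93 kΩ.
The fractional drop is R_th/(R_th + R_L); requiring this ≤ 0.0620 gives R_L ≥ R_th(1/0.0620 − 1) = 73.93 × 15.13 = 1.12 MΩ.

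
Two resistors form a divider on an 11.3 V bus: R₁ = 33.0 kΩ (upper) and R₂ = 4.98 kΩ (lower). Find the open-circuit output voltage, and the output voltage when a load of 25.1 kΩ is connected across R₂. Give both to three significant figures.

Unloaded: 1.48 V; loaded: 1.26 V

Open-circuit: V = 11.3 × 4.98/(33.0 + 4.98) = 1.48 V.
With the load, R₂ becomes R₂‖R_L = 4.156 kΩ, so V = 11.3 × 4.156/37.16 = 1.26 V.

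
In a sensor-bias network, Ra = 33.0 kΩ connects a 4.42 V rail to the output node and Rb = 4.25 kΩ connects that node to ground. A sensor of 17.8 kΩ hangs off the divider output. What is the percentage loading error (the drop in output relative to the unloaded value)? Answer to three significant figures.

The divider's output (Thévenin) resistance is Ra‖Rb = 3.765 kΩ.
Fractional drop under load = R_th/(R_th + R_L) = 3.765 / (3.765 + 17.8) = 0.1746.
So the output falls by 17.5 %.

17.5 %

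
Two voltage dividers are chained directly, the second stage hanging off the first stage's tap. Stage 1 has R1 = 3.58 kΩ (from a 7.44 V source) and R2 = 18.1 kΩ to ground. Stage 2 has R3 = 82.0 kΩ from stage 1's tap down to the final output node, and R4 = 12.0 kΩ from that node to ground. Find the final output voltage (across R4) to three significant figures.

V_out ≈ 0.769 V

Stage 2 presents R3+R4 = 94.00 kΩ as a load on stage 1's tap.
Stage 1's lower leg becomes R2‖(R3+R4) = 15.18 kΩ, so V_mid = 7.44 × 15.18/18.76 = 6.020 V.
Stage 2 is itself unloaded: V_out = V_mid × R4/(R3+R4) = 6.020 × 12.0/94.00 = 0.769 V.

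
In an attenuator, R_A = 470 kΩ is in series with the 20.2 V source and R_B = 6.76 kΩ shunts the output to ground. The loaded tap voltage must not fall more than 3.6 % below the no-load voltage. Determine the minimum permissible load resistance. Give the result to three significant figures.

Output resistance R_th = R_A‖R_B = (470 × 6.76)/476.8 = 6.664 kΩ.
The fractional drop is R_th/(R_th + R_L); requiring this ≤ 0.0360 gives R_L ≥ R_th(1/0.0360 − 1) = 6.664 × 26.78 = 178 kΩ.

R_L(min) ≈ 178 kΩ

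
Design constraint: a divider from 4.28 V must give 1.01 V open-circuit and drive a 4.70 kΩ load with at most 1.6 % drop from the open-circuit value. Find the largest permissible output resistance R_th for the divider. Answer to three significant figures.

R_th ≤ 76.4 Ω

Loading drop = R_th/(R_th + R_L) ≤ 0.0160, so R_th ≤ R_L · ε/(1−ε) = 4.70 kΩ × 0.0160/0.9840 = 76.4 Ω.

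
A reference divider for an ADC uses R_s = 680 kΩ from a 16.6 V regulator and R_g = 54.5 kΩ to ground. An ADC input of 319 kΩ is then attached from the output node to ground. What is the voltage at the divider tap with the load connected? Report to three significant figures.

The load sits in parallel with R_g: R_g‖R_L = (54.5 × 319) / (54.5 + 319) = 46.55 kΩ.
V_out = 16.6 × 46.55 / (680 + 46.55) = 16.6 × 46.55/726.5 = 1.06 V.
(Unloaded it would have been 1.23 V.)

V_out ≈ 1.06 V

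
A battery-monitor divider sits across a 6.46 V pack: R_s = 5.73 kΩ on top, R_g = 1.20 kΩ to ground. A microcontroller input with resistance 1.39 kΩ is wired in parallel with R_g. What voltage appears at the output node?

The load sits in parallel with R_g: R_g‖R_L = (1.20 × 1.39) / (1.20 + 1.39) = 0.6440 kΩ.
V_out = 6.46 × 0.6440 / (5.73 + 0.6440) = 6.46 × 0.6440/6.374 = 0.653 V.

V_out ≈ 0.653 V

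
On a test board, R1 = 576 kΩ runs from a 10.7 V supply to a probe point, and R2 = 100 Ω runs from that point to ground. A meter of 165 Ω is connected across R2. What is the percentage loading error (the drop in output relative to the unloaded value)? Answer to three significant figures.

37.7 %

Unloaded V = 10.7 × 100/576100 = 0.001857 V.
Loaded: R2‖R_L = 62.26 Ω, giving V = 10.7 × 62.26/576100 = 0.001157 V.
Drop = (0.001857 − 0.001157) / 0.001857 = 37.7 %.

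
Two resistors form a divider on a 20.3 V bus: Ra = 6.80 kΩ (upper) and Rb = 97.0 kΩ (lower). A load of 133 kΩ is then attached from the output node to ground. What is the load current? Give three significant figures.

Rb‖R_L = 56.09 kΩ; V_out = 20.3 × 56.09/62.89 = 18.11 V.
I_L = V_out / R_L = 18.11 / 133 kΩ = 0.136 mA.

I_L ≈ 0.136 mA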